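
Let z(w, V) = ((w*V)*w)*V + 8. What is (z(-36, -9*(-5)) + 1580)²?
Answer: 6895812976144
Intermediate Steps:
z(w, V) = 8 + V²*w² (z(w, V) = ((V*w)*w)*V + 8 = (V*w²)*V + 8 = V²*w² + 8 = 8 + V²*w²)
(z(-36, -9*(-5)) + 1580)² = ((8 + (-9*(-5))²*(-36)²) + 1580)² = ((8 + 45²*1296) + 1580)² = ((8 + 2025*1296) + 1580)² = ((8 + 2624400) + 1580)² = (2624408 + 1580)² = 2625988² = 6895812976144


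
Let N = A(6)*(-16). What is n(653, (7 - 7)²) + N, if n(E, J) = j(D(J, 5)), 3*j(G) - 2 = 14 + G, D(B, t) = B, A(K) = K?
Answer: -272/3 ≈ -90.667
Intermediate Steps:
j(G) = 16/3 + G/3 (j(G) = ⅔ + (14 + G)/3 = ⅔ + (14/3 + G/3) = 16/3 + G/3)
N = -96 (N = 6*(-16) = -96)
n(E, J) = 16/3 + J/3
n(653, (7 - 7)²) + N = (16/3 + (7 - 7)²/3) - 96 = (16/3 + (⅓)*0²) - 96 = (16/3 + (⅓)*0) - 96 = (16/3 + 0) - 96 = 16/3 - 96 = -272/3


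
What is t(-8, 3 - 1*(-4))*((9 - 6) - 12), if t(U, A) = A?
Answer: -63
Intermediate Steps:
t(-8, 3 - 1*(-4))*((9 - 6) - 12) = (3 - 1*(-4))*((9 - 6) - 12) = (3 + 4)*(3 - 12) = 7*(-9) = -63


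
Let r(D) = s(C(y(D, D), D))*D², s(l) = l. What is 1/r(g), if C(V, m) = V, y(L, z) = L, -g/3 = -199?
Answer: 1/212776173 ≈ 4.6998e-9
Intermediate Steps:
g = 597 (g = -3*(-199) = 597)
r(D) = D³ (r(D) = D*D² = D³)
1/r(g) = 1/(597³) = 1/212776173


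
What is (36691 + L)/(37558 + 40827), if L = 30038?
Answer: 66729/78385 ≈ 0.85130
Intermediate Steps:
(36691 + L)/(37558 + 40827) = (36691 + 30038)/(37558 + 40827) = 66729/78385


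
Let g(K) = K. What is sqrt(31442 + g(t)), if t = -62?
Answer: 2*sqrt(7845) ≈ 177.14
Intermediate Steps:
sqrt(31442 + g(t)) = sqrt(31442 - 62) = sqrt(31380) = 2*sqrt(7845)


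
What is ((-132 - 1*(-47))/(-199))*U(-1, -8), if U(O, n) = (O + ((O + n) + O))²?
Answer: 10285/199 ≈ 51.683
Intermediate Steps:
U(O, n) = (n + 3*O)² (U(O, n) = (O + (n + 2*O))² = (n + 3*O)²)
((-132 - 1*(-47))/(-199))*U(-1, -8) = ((-132 - 1*(-47))/(-199))*(-8 + 3*(-1))² = ((-132 + 47)*(-1/199))*(-8 - 3)² = -85*(-1/199)*(-11)² = (85/199)*121 = 10285/199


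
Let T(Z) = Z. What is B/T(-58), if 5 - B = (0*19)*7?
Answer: -5/58 ≈ -0.086207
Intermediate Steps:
B = 5 (B = 5 - 0*19*7 = 5 - 0*7 = 5 - 1*0 = 5 + 0 = 5)
B/T(-58) = 5/(-58) = 5*(-1/58) = -5/58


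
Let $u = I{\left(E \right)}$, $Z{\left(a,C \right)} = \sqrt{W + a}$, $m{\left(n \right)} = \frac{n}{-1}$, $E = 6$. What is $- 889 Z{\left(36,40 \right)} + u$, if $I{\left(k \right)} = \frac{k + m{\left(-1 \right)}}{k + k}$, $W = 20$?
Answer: $\frac{7}{12} - 1778 \sqrt{14} \approx -6652.1$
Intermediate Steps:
$m{\left(n \right)} = - n$ ($m{\left(n \right)} = n \left(-1\right) = - n$)
$Z{\left(a,C \right)} = \sqrt{20 + a}$
$I{\left(k \right)} = \frac{1 + k}{2 k}$ ($I{\left(k \right)} = \frac{k - -1}{k + k} = \frac{k + 1}{2 k} = \left(1 + k\right) \frac{1}{2 k} = \frac{1 + k}{2 k}$)
$u = \frac{7}{12}$ ($u = \frac{1 + 6}{2 \cdot 6} = \frac{1}{2} \cdot \frac{1}{6} \cdot 7 = \frac{7}{12} \approx 0.58333$)
$- 889 Z{\left(36,40 \right)} + u = - 889 \sqrt{20 + 36} + \frac{7}{12} = - 889 \sqrt{56} + \frac{7}{12} = - 889 \cdot 2 \sqrt{14} + \frac{7}{12} = - 1778 \sqrt{14} + \frac{7}{12} = \frac{7}{12} - 1778 \sqrt{14}$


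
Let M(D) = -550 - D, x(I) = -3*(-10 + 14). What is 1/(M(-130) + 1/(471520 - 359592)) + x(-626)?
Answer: -564229036/47009759 ≈ -12.002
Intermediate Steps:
x(I) = -12 (x(I) = -3*4 = -12)
1/(M(-130) + 1/(471520 - 359592)) + x(-626) = 1/((-550 - 1*(-130)) + 1/(471520 - 359592)) - 12 = 1/((-550 + 130) + 1/111928) - 12 = 1/(-420 + 1/111928) - 12 = 1/(-47009759/111928) - 12 = -111928/47009759 - 12 = -564229036/47009759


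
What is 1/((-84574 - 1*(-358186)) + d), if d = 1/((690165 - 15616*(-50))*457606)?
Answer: 673122409790/184174368787461481 ≈ 3.6548e-6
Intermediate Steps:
d = 1/673122409790 (d = (1/457606)/(690165 + 780800) = (1/457606)/1470965 = (1/1470965)*(1/457606) = 1/673122409790 ≈ 1.4856e-12)
1/((-84574 - 1*(-358186)) + d) = 1/((-84574 - 1*(-358186)) + 1/673122409790) = 1/((-84574 + 358186) + 1/673122409790) = 1/(273612 + 1/673122409790) = 1/(184174368787461481/673122409790) = 673122409790/184174368787461481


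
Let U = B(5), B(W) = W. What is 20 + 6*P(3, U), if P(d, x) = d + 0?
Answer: 38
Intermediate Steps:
U = 5
P(d, x) = d
20 + 6*P(3, U) = 20 + 6*3 = 20 + 18 = 38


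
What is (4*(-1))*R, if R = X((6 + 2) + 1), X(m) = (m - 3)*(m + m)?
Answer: -432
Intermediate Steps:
X(m) = 2*m*(-3 + m) (X(m) = (-3 + m)*(2*m) = 2*m*(-3 + m))
R = 108 (R = 2*((6 + 2) + 1)*(-3 + ((6 + 2) + 1)) = 2*(8 + 1)*(-3 + (8 + 1)) = 2*9*(-3 + 9) = 2*9*6 = 108)
(4*(-1))*R = (4*(-1))*108 = -4*108 = -432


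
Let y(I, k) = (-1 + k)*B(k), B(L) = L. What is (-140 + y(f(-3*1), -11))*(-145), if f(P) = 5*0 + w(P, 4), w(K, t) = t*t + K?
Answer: 1160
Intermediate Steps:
w(K, t) = K + t**2 (w(K, t) = t**2 + K = K + t**2)
f(P) = 16 + P (f(P) = 5*0 + (P + 4**2) = 0 + (P + 16) = 0 + (16 + P) = 16 + P)
y(I, k) = k*(-1 + k) (y(I, k) = (-1 + k)*k = k*(-1 + k))
(-140 + y(f(-3*1), -11))*(-145) = (-140 - 11*(-1 - 11))*(-145) = (-140 - 11*(-12))*(-145) = (-140 + 132)*(-145) = -8*(-145) = 1160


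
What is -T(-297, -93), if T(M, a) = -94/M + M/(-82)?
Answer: -95917/24354 ≈ -3.9384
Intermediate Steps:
T(M, a) = -94/M - M/82 (T(M, a) = -94/M + M*(-1/82) = -94/M - M/82)
-T(-297, -93) = -(-94/(-297) - 1/82*(-297)) = -(-94*(-1/297) + 297/82) = -(94/297 + 297/82) = -1*95917/24354 = -95917/24354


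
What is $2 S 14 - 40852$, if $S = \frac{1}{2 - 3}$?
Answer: $-40880$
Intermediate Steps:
$S = -1$ ($S = \frac{1}{2 - 3} = \frac{1}{-1} = -1$)
$2 S 14 - 40852 = 2 \left(-1\right) 14 - 40852 = \left(-2\right) 14 - 40852 = -28 - 40852 = -40880$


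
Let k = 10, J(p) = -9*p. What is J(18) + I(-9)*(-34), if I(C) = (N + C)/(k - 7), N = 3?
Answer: -94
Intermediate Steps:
I(C) = 1 + C/3 (I(C) = (3 + C)/(10 - 7) = (3 + C)/3 = (3 + C)*(1/3) = 1 + C/3)
J(18) + I(-9)*(-34) = -9*18 + (1 + (1/3)*(-9))*(-34) = -162 + (1 - 3)*(-34) = -162 - 2*(-34) = -162 + 68 = -94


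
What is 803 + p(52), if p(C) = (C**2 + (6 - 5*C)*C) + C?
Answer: -9649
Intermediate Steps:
p(C) = C + C**2 + C*(6 - 5*C) (p(C) = (C**2 + (6 - 5*C)*C) + C = (C**2 + C*(6 - 5*C)) + C = C + C**2 + C*(6 - 5*C))
803 + p(52) = 803 + 52*(7 - 4*52) = 803 + 52*(7 - 208) = 803 + 52*(-201) = 803 - 10452 = -9649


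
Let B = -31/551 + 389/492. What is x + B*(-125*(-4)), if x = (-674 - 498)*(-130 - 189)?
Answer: 25363041839/67773 ≈ 3.7424e+5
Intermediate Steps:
x = 373868 (x = -1172*(-319) = 373868)
B = 199087/271092 (B = -31*1/551 + 389*(1/492) = -31/551 + 389/492 = 199087/271092 ≈ 0.73439)
x + B*(-125*(-4)) = 373868 + 199087*(-125*(-4))/271092 = 373868 + (199087/271092)*500 = 373868 + 24885875/67773 = 25363041839/67773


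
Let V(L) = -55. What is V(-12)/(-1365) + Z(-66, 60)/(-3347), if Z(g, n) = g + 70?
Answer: 35725/913731 ≈ 0.039098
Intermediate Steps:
Z(g, n) = 70 + g
V(-12)/(-1365) + Z(-66, 60)/(-3347) = -55/(-1365) + (70 - 66)/(-3347) = -55*(-1/1365) + 4*(-1/3347) = 11/273 - 4/3347 = 35725/913731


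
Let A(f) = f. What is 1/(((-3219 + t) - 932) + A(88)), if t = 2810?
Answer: -1/1253 ≈ -0.00079808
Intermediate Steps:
1/(((-3219 + t) - 932) + A(88)) = 1/(((-3219 + 2810) - 932) + 88) = 1/((-409 - 932) + 88) = 1/(-1341 + 88) = 1/(-1253) = -1/1253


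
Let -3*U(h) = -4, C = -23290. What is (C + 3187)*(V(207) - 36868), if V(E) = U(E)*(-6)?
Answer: 741318228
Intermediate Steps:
U(h) = 4/3 (U(h) = -1/3*(-4) = 4/3)
V(E) = -8 (V(E) = (4/3)*(-6) = -8)
(C + 3187)*(V(207) - 36868) = (-23290 + 3187)*(-8 - 36868) = -20103*(-36876) = 741318228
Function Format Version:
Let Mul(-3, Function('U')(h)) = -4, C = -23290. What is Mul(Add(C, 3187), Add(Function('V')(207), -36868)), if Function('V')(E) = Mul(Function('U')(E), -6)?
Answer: 741318228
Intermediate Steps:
Function('U')(h) = Rational(4, 3) (Function('U')(h) = Mul(Rational(-1, 3), -4) = Rational(4, 3))
Function('V')(E) = -8 (Function('V')(E) = Mul(Rational(4, 3), -6) = -8)
Mul(Add(C, 3187), Add(Function('V')(207), -36868)) = Mul(Add(-23290, 3187), Add(-8, -36868)) = Mul(-20103, -36876) = 741318228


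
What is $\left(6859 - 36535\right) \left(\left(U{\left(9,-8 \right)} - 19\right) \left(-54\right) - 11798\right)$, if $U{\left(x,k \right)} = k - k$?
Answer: $319669872$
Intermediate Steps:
$U{\left(x,k \right)} = 0$
$\left(6859 - 36535\right) \left(\left(U{\left(9,-8 \right)} - 19\right) \left(-54\right) - 11798\right) = \left(6859 - 36535\right) \left(\left(0 - 19\right) \left(-54\right) - 11798\right) = - 29676 \left(\left(-19\right) \left(-54\right) - 11798\right) = - 29676 \left(1026 - 11798\right) = \left(-29676\right) \left(-10772\right) = 319669872$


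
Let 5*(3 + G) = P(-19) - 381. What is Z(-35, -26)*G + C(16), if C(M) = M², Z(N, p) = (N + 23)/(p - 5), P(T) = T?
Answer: 6940/31 ≈ 223.87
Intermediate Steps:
G = -83 (G = -3 + (-19 - 381)/5 = -3 + (⅕)*(-400) = -3 - 80 = -83)
Z(N, p) = (23 + N)/(-5 + p)
Z(-35, -26)*G + C(16) = ((23 - 35)/(-5 - 26))*(-83) + 16² = (-12/(-31))*(-83) + 256 = -1/31*(-12)*(-83) + 256 = (12/31)*(-83) + 256 = -996/31 + 256 = 6940/31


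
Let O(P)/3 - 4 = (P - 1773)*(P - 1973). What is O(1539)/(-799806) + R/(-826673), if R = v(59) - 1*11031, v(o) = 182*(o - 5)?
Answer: -41818093837/110196337573 ≈ -0.37949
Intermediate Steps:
v(o) = -910 + 182*o (v(o) = 182*(-5 + o) = -910 + 182*o)
O(P) = 12 + 3*(-1973 + P)*(-1773 + P) (O(P) = 12 + 3*((P - 1773)*(P - 1973)) = 12 + 3*((-1773 + P)*(-1973 + P)) = 12 + 3*((-1973 + P)*(-1773 + P)) = 12 + 3*(-1973 + P)*(-1773 + P))
R = -1203 (R = (-910 + 182*59) - 1*11031 = (-910 + 10738) - 11031 = 9828 - 11031 = -1203)
O(1539)/(-799806) + R/(-826673) = (10494399 - 11238*1539 + 3*1539²)/(-799806) - 1203/(-826673) = (10494399 - 17295282 + 3*2368521)*(-1/799806) - 1203*(-1/826673) = (10494399 - 17295282 + 7105563)*(-1/799806) + 1203/826673 = 304680*(-1/799806) + 1203/826673 = -50780/133301 + 1203/826673 = -41818093837/110196337573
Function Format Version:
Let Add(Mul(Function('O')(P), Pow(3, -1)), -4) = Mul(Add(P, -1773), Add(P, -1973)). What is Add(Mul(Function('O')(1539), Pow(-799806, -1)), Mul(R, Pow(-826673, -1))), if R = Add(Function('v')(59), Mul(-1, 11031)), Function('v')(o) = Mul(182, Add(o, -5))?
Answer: Rational(-41818093837, 110196337573) ≈ -0.37949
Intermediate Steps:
Function('v')(o) = Add(-910, Mul(182, o)) (Function('v')(o) = Mul(182, Add(-5, o)) = Add(-910, Mul(182, o)))
Function('O')(P) = Add(12, Mul(3, Add(-1973, P), Add(-1773, P))) (Function('O')(P) = Add(12, Mul(3, Mul(Add(P, -1773), Add(P, -1973)))) = Add(12, Mul(3, Mul(Add(-1773, P), Add(-1973, P)))) = Add(12, Mul(3, Mul(Add(-1973, P), Add(-1773, P)))) = Add(12, Mul(3, Add(-1973, P), Add(-1773, P))))
R = -1203 (R = Add(Add(-910, Mul(182, 59)), Mul(-1, 11031)) = Add(Add(-910, 10738), -11031) = Add(9828, -11031) = -1203)
Add(Mul(Function('O')(1539), Pow(-799806, -1)), Mul(R, Pow(-826673, -1))) = Add(Mul(Add(10494399, Mul(-11238, 1539), Mul(3, Pow(1539, 2))), Pow(-799806, -1)), Mul(-1203, Pow(-826673, -1))) = Add(Mul(Add(10494399, -17295282, Mul(3, 2368521)), Rational(-1, 799806)), Mul(-1203, Rational(-1, 826673))) = Add(Mul(Add(10494399, -17295282, 7105563), Rational(-1, 799806)), Rational(1203, 826673)) = Add(Mul(304680, Rational(-1, 799806)), Rational(1203, 826673)) = Add(Rational(-50780, 133301), Rational(1203, 826673)) = Rational(-41818093837, 110196337573)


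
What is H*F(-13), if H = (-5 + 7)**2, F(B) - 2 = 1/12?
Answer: 25/3 ≈ 8.3333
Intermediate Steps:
F(B) = 25/12 (F(B) = 2 + 1/12 = 25/12)
H = 4 (H = 2**2 = 4)
H*F(-13) = 4*(25/12) = 25/3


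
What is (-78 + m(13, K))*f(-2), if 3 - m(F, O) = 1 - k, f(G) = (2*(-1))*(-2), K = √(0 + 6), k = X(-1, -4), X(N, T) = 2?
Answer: -296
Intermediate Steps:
k = 2
K = √6 ≈ 2.4495
f(G) = 4 (f(G) = -2*(-2) = 4)
m(F, O) = 4 (m(F, O) = 3 - (1 - 1*2) = 3 - (1 - 2) = 3 - 1*(-1) = 3 + 1 = 4)
(-78 + m(13, K))*f(-2) = (-78 + 4)*4 = -74*4 = -296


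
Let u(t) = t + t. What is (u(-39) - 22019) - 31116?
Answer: -53213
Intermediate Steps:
u(t) = 2*t
(u(-39) - 22019) - 31116 = (2*(-39) - 22019) - 31116 = (-78 - 22019) - 31116 = -22097 - 31116 = -53213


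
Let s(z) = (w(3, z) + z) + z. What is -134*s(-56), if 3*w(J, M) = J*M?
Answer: 22512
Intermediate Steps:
w(J, M) = J*M/3 (w(J, M) = (J*M)/3 = J*M/3)
s(z) = 3*z (s(z) = ((⅓)*3*z + z) + z = (z + z) + z = 2*z + z = 3*z)
-134*s(-56) = -402*(-56) = -134*(-168) = 22512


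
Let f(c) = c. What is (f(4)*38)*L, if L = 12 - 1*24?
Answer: -1824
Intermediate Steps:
L = -12 (L = 12 - 24 = -12)
(f(4)*38)*L = (4*38)*(-12) = 152*(-12) = -1824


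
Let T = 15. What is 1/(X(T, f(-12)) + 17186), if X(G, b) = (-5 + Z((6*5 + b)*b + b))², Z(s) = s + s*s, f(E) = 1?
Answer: 1/1121787 ≈ 8.9143e-7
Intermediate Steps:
Z(s) = s + s²
X(G, b) = (-5 + (b + b*(30 + b))*(1 + b + b*(30 + b)))² (X(G, b) = (-5 + ((6*5 + b)*b + b)*(1 + ((6*5 + b)*b + b)))² = (-5 + ((30 + b)*b + b)*(1 + ((30 + b)*b + b)))² = (-5 + (b*(30 + b) + b)*(1 + (b*(30 + b) + b)))² = (-5 + (b + b*(30 + b))*(1 + (b + b*(30 + b))))² = (-5 + (b + b*(30 + b))*(1 + b + b*(30 + b)))²)
1/(X(T, f(-12)) + 17186) = 1/((-5 + 1*(1 + 1*(31 + 1))*(31 + 1))² + 17186) = 1/((-5 + 1*(1 + 1*32)*32)² + 17186) = 1/((-5 + 1*(1 + 32)*32)² + 17186) = 1/((-5 + 1*33*32)² + 17186) = 1/((-5 + 1056)² + 17186) = 1/(1051² + 17186) = 1/(1104601 + 17186) = 1/1121787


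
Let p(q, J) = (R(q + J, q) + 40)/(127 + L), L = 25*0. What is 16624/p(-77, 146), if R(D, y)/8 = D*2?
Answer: 263906/143 ≈ 1845.5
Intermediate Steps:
R(D, y) = 16*D (R(D, y) = 8*(D*2) = 8*(2*D) = 16*D)
L = 0
p(q, J) = 40/127 + 16*J/127 + 16*q/127 (p(q, J) = (16*(q + J) + 40)/(127 + 0) = (16*(J + q) + 40)/127 = ((16*J + 16*q) + 40)*(1/127) = (40 + 16*J + 16*q)*(1/127) = 40/127 + 16*J/127 + 16*q/127)
16624/p(-77, 146) = 16624/(40/127 + (16/127)*146 + (16/127)*(-77)) = 16624/(40/127 + 2336/127 - 1232/127) = 16624/(1144/127) = 16624*(127/1144) = 263906/143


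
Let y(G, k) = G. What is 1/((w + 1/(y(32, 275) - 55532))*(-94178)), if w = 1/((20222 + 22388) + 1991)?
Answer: -137519750/57024779 ≈ -2.4116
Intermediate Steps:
w = 1/44601 (w = 1/(42610 + 1991) = 1/44601 ≈ 2.2421e-5)
1/((w + 1/(y(32, 275) - 55532))*(-94178)) = 1/((1/44601 + 1/(32 - 55532))*(-94178)) = -1/94178/(1/44601 + 1/(-55500)) = -1/94178/(1/44601 - 1/55500) = -1/94178/(1211/275039500) = (275039500/1211)*(-1/94178) = -137519750/57024779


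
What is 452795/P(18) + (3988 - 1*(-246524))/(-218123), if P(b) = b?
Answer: 98760494569/3926214 ≈ 25154.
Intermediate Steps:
452795/P(18) + (3988 - 1*(-246524))/(-218123) = 452795/18 + (3988 - 1*(-246524))/(-218123) = 452795*(1/18) + (3988 + 246524)*(-1/218123) = 452795/18 + 250512*(-1/218123) = 452795/18 - 250512/218123 = 98760494569/3926214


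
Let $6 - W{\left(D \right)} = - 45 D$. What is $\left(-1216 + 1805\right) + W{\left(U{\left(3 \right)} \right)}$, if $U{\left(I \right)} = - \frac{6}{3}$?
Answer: $505$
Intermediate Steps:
$U{\left(I \right)} = -2$ ($U{\left(I \right)} = \left(-6\right) \frac{1}{3} = -2$)
$W{\left(D \right)} = 6 + 45 D$ ($W{\left(D \right)} = 6 - - 45 D = 6 + 45 D$)
$\left(-1216 + 1805\right) + W{\left(U{\left(3 \right)} \right)} = \left(-1216 + 1805\right) + \left(6 + 45 \left(-2\right)\right) = 589 + \left(6 - 90\right) = 589 - 84 = 505$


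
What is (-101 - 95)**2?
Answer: 38416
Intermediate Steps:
(-101 - 95)**2 = (-196)**2 = 38416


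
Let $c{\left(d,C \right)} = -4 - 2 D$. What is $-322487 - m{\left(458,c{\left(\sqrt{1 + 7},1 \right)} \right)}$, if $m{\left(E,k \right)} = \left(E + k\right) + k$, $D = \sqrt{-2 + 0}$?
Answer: $-322937 + 4 i \sqrt{2} \approx -3.2294 \cdot 10^{5} + 5.6569 i$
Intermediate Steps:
$D = i \sqrt{2}$ ($D = \sqrt{-2} = i \sqrt{2} \approx 1.4142 i$)
$c{\left(d,C \right)} = -4 - 2 i \sqrt{2}$
$m{\left(E,k \right)} = E + 2 k$
$-322487 - m{\left(458,c{\left(\sqrt{1 + 7},1 \right)} \right)} = -322487 - \left(458 + 2 \left(-4 - 2 i \sqrt{2}\right)\right) = -322487 - \left(458 - \left(8 + 4 i \sqrt{2}\right)\right) = -322487 - \left(450 - 4 i \sqrt{2}\right) = -322937 + 4 i \sqrt{2}$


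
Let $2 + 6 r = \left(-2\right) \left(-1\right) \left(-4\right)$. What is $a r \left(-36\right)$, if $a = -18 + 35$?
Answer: $1020$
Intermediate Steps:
$r = - \frac{5}{3}$ ($r = - \frac{1}{3} + \frac{\left(-2\right) \left(-1\right) \left(-4\right)}{6} = - \frac{1}{3} + \frac{2 \left(-4\right)}{6} = - \frac{1}{3} + \frac{1}{6} \left(-8\right) = - \frac{1}{3} - \frac{4}{3} = - \frac{5}{3} \approx -1.6667$)
$a = 17$
$a r \left(-36\right) = 17 \left(- \frac{5}{3}\right) \left(-36\right) = \left(- \frac{85}{3}\right) \left(-36\right) = 1020$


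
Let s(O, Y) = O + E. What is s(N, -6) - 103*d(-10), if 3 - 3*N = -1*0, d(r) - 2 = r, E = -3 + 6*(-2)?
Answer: 810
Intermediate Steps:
E = -15 (E = -3 - 12 = -15)
d(r) = 2 + r
N = 1 (N = 1 - (-1)*0/3 = 1 - ⅓*0 = 1 + 0 = 1)
s(O, Y) = -15 + O (s(O, Y) = O - 15 = -15 + O)
s(N, -6) - 103*d(-10) = (-15 + 1) - 103*(2 - 10) = -14 - 103*(-8) = -14 + 824 = 810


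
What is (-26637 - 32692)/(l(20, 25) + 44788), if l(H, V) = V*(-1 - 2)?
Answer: -59329/44713 ≈ -1.3269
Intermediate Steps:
l(H, V) = -3*V (l(H, V) = V*(-3) = -3*V)
(-26637 - 32692)/(l(20, 25) + 44788) = (-26637 - 32692)/(-3*25 + 44788) = -59329/(-75 + 44788) = -59329/44713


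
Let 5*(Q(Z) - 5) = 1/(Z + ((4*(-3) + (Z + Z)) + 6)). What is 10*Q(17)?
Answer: 2252/45 ≈ 50.044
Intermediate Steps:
Q(Z) = 5 + 1/(5*(-6 + 3*Z)) (Q(Z) = 5 + 1/(5*(Z + ((4*(-3) + (Z + Z)) + 6))) = 5 + 1/(5*(Z + ((-12 + 2*Z) + 6))) = 5 + 1/(5*(Z + (-6 + 2*Z))) = 5 + 1/(5*(-6 + 3*Z)))
10*Q(17) = 10*((-149 + 75*17)/(15*(-2 + 17))) = 10*((1/15)*(-149 + 1275)/15) = 10*((1/15)*(1/15)*1126) = 10*(1126/225) = 2252/45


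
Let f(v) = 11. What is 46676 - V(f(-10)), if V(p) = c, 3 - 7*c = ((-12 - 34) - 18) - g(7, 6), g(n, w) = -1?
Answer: 326666/7 ≈ 46667.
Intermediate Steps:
c = 66/7 (c = 3/7 - (((-12 - 34) - 18) - 1*(-1))/7 = 3/7 - ((-46 - 18) + 1)/7 = 3/7 - (-64 + 1)/7 = 3/7 - 1/7*(-63) = 3/7 + 9 = 66/7 ≈ 9.4286)
V(p) = 66/7
46676 - V(f(-10)) = 46676 - 1*66/7 = 46676 - 66/7 = 326666/7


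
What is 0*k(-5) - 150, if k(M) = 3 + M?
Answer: -150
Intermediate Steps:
0*k(-5) - 150 = 0*(3 - 5) - 150 = 0*(-2) - 150 = 0 - 150 = -150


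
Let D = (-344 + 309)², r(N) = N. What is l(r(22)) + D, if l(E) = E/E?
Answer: 1226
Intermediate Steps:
l(E) = 1
D = 1225 (D = (-35)² = 1225)
l(r(22)) + D = 1 + 1225 = 1226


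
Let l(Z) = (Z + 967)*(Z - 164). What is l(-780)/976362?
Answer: -88264/488181 ≈ -0.18080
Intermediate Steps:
l(Z) = (-164 + Z)*(967 + Z) (l(Z) = (967 + Z)*(-164 + Z) = (-164 + Z)*(967 + Z))
l(-780)/976362 = (-158588 + (-780)**2 + 803*(-780))/976362 = (-158588 + 608400 - 626340)*(1/976362) = -176528*1/976362 = -88264/488181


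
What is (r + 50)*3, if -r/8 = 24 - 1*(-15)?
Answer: -786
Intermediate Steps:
r = -312 (r = -8*(24 - 1*(-15)) = -8*(24 + 15) = -8*39 = -312)
(r + 50)*3 = (-312 + 50)*3 = -262*3 = -786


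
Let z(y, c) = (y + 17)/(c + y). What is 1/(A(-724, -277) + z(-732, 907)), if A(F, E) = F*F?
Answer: 35/18346017 ≈ 1.9078e-6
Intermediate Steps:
A(F, E) = F²
z(y, c) = (17 + y)/(c + y)
1/(A(-724, -277) + z(-732, 907)) = 1/((-724)² + (17 - 732)/(907 - 732)) = 1/(524176 - 715/175) = 1/(524176 + (1/175)*(-715)) = 1/(524176 - 143/35) = 1/(18346017/35) = 35/18346017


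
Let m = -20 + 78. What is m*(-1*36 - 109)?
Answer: -8410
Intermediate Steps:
m = 58
m*(-1*36 - 109) = 58*(-1*36 - 109) = 58*(-36 - 109) = 58*(-145) = -8410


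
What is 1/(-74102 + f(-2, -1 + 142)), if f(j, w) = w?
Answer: -1/73961 ≈ -1.3521e-5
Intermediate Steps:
1/(-74102 + f(-2, -1 + 142)) = 1/(-74102 + (-1 + 142)) = 1/(-74102 + 141) = 1/(-73961) = -1/73961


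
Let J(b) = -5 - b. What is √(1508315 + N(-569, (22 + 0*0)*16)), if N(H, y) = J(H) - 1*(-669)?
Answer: 2*√377387 ≈ 1228.6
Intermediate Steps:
N(H, y) = 664 - H (N(H, y) = (-5 - H) - 1*(-669) = (-5 - H) + 669 = 664 - H)
√(1508315 + N(-569, (22 + 0*0)*16)) = √(1508315 + (664 - 1*(-569))) = √(1508315 + (664 + 569)) = √(1508315 + 1233) = √1509548 = 2*√377387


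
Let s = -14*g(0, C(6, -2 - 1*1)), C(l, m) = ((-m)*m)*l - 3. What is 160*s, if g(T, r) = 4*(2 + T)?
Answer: -17920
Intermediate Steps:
C(l, m) = -3 - l*m² (C(l, m) = (-m²)*l - 3 = -l*m² - 3 = -3 - l*m²)
g(T, r) = 8 + 4*T
s = -112 (s = -14*(8 + 4*0) = -14*(8 + 0) = -14*8 = -112)
160*s = 160*(-112) = -17920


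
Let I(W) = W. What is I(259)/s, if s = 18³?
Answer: 259/5832 ≈ 0.044410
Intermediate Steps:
s = 5832
I(259)/s = 259/5832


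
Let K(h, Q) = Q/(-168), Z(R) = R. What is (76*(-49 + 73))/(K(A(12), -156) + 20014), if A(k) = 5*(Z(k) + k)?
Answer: 8512/93403 ≈ 0.091132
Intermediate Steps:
A(k) = 10*k (A(k) = 5*(k + k) = 5*(2*k) = 10*k)
K(h, Q) = -Q/168 (K(h, Q) = Q*(-1/168) = -Q/168)
(76*(-49 + 73))/(K(A(12), -156) + 20014) = (76*(-49 + 73))/(-1/168*(-156) + 20014) = (76*24)/(13/14 + 20014) = 1824/(280209/14) = 1824*(14/280209) = 8512/93403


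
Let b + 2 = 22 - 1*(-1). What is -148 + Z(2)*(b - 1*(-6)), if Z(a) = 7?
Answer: 41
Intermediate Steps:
b = 21 (b = -2 + (22 - 1*(-1)) = -2 + (22 + 1) = -2 + 23 = 21)
-148 + Z(2)*(b - 1*(-6)) = -148 + 7*(21 - 1*(-6)) = -148 + 7*(21 + 6) = -148 + 7*27 = -148 + 189 = 41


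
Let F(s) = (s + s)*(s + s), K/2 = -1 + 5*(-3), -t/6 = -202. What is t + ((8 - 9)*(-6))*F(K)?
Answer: 25788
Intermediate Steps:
t = 1212 (t = -6*(-202) = 1212)
K = -32 (K = 2*(-1 + 5*(-3)) = 2*(-1 - 15) = 2*(-16) = -32)
F(s) = 4*s² (F(s) = (2*s)*(2*s) = 4*s²)
t + ((8 - 9)*(-6))*F(K) = 1212 + ((8 - 9)*(-6))*(4*(-32)²) = 1212 + (-1*(-6))*(4*1024) = 1212 + 6*4096 = 1212 + 24576 = 25788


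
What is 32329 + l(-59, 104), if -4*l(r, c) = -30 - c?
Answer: 64725/2 ≈ 32363.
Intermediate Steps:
l(r, c) = 15/2 + c/4 (l(r, c) = -(-30 - c)/4 = 15/2 + c/4)
32329 + l(-59, 104) = 32329 + (15/2 + (¼)*104) = 32329 + (15/2 + 26) = 32329 + 67/2 = 64725/2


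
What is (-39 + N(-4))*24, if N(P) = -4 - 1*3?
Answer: -1104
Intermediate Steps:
N(P) = -7 (N(P) = -4 - 3 = -7)
(-39 + N(-4))*24 = (-39 - 7)*24 = -46*24 = -1104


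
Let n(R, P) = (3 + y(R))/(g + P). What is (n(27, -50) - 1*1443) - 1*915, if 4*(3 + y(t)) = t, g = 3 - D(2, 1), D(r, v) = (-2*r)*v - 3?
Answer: -377307/160 ≈ -2358.2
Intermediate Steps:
D(r, v) = -3 - 2*r*v (D(r, v) = -2*r*v - 3 = -3 - 2*r*v)
g = 10 (g = 3 - (-3 - 2*2*1) = 3 - (-3 - 4) = 3 - 1*(-7) = 3 + 7 = 10)
y(t) = -3 + t/4
n(R, P) = R/(4*(10 + P)) (n(R, P) = (3 + (-3 + R/4))/(10 + P) = (R/4)/(10 + P) = R/(4*(10 + P)))
(n(27, -50) - 1*1443) - 1*915 = ((¼)*27/(10 - 50) - 1*1443) - 1*915 = ((¼)*27/(-40) - 1443) - 915 = ((¼)*27*(-1/40) - 1443) - 915 = (-27/160 - 1443) - 915 = -230907/160 - 915 = -377307/160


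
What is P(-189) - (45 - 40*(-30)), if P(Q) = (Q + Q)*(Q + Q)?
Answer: 141639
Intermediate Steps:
P(Q) = 4*Q² (P(Q) = (2*Q)*(2*Q) = 4*Q²)
P(-189) - (45 - 40*(-30)) = 4*(-189)² - (45 - 40*(-30)) = 4*35721 - (45 + 1200) = 142884 - 1*1245 = 142884 - 1245 = 141639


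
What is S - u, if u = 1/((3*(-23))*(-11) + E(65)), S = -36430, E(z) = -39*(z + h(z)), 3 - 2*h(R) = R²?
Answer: -2934545791/80553 ≈ -36430.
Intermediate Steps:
h(R) = 3/2 - R²/2
E(z) = -117/2 - 39*z + 39*z²/2 (E(z) = -39*(z + (3/2 - z²/2)) = -39*(3/2 + z - z²/2) = -117/2 - 39*z + 39*z²/2)
u = 1/80553 (u = 1/((3*(-23))*(-11) + (-117/2 - 39*65 + (39/2)*65²)) = 1/(-69*(-11) + (-117/2 - 2535 + (39/2)*4225)) = 1/(759 + (-117/2 - 2535 + 164775/2)) = 1/(759 + 79794) = 1/80553 ≈ 1.2414e-5)
S - u = -36430 - 1*1/80553 = -36430 - 1/80553 = -2934545791/80553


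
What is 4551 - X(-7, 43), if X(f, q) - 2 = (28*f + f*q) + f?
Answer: 5053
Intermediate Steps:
X(f, q) = 2 + 29*f + f*q (X(f, q) = 2 + ((28*f + f*q) + f) = 2 + (29*f + f*q) = 2 + 29*f + f*q)
4551 - X(-7, 43) = 4551 - (2 + 29*(-7) - 7*43) = 4551 - (2 - 203 - 301) = 4551 - 1*(-502) = 4551 + 502 = 5053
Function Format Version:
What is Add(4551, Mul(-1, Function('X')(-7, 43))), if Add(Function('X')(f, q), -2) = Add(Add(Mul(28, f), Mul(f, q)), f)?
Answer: 5053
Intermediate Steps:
Function('X')(f, q) = Add(2, Mul(29, f), Mul(f, q)) (Function('X')(f, q) = Add(2, Add(Add(Mul(28, f), Mul(f, q)), f)) = Add(2, Add(Mul(29, f), Mul(f, q))) = Add(2, Mul(29, f), Mul(f, q)))
Add(4551, Mul(-1, Function('X')(-7, 43))) = Add(4551, Mul(-1, Add(2, Mul(29, -7), Mul(-7, 43)))) = Add(4551, Mul(-1, Add(2, -203, -301))) = Add(4551, Mul(-1, -502)) = Add(4551, 502) = 5053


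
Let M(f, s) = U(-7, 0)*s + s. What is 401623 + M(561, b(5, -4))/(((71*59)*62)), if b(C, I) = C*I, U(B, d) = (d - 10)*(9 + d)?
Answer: 52154362047/129859 ≈ 4.0162e+5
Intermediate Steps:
U(B, d) = (-10 + d)*(9 + d)
M(f, s) = -89*s (M(f, s) = (-90 + 0² - 1*0)*s + s = (-90 + 0 + 0)*s + s = -90*s + s = -89*s)
401623 + M(561, b(5, -4))/(((71*59)*62)) = 401623 + (-445*(-4))/(((71*59)*62)) = 401623 + (-89*(-20))/((4189*62)) = 401623 + 1780/259718 = 401623 + 1780*(1/259718) = 401623 + 890/129859 = 52154362047/129859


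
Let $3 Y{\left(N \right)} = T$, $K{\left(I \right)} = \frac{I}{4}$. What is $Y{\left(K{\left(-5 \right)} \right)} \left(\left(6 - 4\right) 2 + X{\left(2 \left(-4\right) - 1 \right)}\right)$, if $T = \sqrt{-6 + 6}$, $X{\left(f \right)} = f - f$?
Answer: $0$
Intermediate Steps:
$K{\left(I \right)} = \frac{I}{4}$ ($K{\left(I \right)} = I \frac{1}{4} = \frac{I}{4}$)
$X{\left(f \right)} = 0$
$T = 0$ ($T = \sqrt{0} = 0$)
$Y{\left(N \right)} = 0$ ($Y{\left(N \right)} = \frac{1}{3} \cdot 0 = 0$)
$Y{\left(K{\left(-5 \right)} \right)} \left(\left(6 - 4\right) 2 + X{\left(2 \left(-4\right) - 1 \right)}\right) = 0 \left(\left(6 - 4\right) 2 + 0\right) = 0 \left(2 \cdot 2 + 0\right) = 0 \left(4 + 0\right) = 0 \cdot 4 = 0$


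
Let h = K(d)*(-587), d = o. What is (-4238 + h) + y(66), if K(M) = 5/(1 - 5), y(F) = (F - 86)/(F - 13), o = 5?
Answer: -742981/212 ≈ -3504.6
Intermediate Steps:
d = 5
y(F) = (-86 + F)/(-13 + F)
K(M) = -5/4 (K(M) = 5/(-4) = 5*(-¼) = -5/4)
h = 2935/4 (h = -5/4*(-587) = 2935/4 ≈ 733.75)
(-4238 + h) + y(66) = (-4238 + 2935/4) + (-86 + 66)/(-13 + 66) = -14017/4 - 20/53 = -742981/212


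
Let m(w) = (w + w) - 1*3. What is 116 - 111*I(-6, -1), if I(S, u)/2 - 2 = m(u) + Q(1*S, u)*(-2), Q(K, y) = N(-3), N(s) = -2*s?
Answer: 3446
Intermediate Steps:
m(w) = -3 + 2*w (m(w) = 2*w - 3 = -3 + 2*w)
Q(K, y) = 6 (Q(K, y) = -2*(-3) = 6)
I(S, u) = -26 + 4*u (I(S, u) = 4 + 2*((-3 + 2*u) + 6*(-2)) = 4 + 2*((-3 + 2*u) - 12) = 4 + 2*(-15 + 2*u) = 4 + (-30 + 4*u) = -26 + 4*u)
116 - 111*I(-6, -1) = 116 - 111*(-26 + 4*(-1)) = 116 - 111*(-26 - 4) = 116 - 111*(-30) = 116 + 3330 = 3446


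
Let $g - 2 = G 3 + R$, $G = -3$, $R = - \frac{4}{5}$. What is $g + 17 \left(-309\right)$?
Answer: $- \frac{26304}{5} \approx -5260.8$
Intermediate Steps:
$R = - \frac{4}{5}$ ($R = \left(-4\right) \frac{1}{5} = - \frac{4}{5} \approx -0.8$)
$g = - \frac{39}{5}$ ($g = 2 - \frac{49}{5} = - \frac{39}{5} \approx -7.8$)
$g + 17 \left(-309\right) = - \frac{39}{5} + 17 \left(-309\right) = - \frac{39}{5} - 5253 = - \frac{26304}{5}$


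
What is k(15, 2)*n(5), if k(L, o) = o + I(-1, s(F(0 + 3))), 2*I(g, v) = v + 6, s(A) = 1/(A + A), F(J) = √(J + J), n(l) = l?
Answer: 25 + 5*√6/24 ≈ 25.510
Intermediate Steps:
F(J) = √2*√J (F(J) = √(2*J) = √2*√J)
s(A) = 1/(2*A)
I(g, v) = 3 + v/2 (I(g, v) = (v + 6)/2 = (6 + v)/2 = 3 + v/2)
k(L, o) = 3 + o + √6/24 (k(L, o) = o + (3 + (1/(2*((√2*√(0 + 3)))))/2) = o + (3 + (1/(2*((√2*√3))))/2) = o + (3 + (1/(2*(√6)))/2) = o + (3 + ((√6/6)/2)/2) = o + (3 + (√6/12)/2) = o + (3 + √6/24) = 3 + o + √6/24)
k(15, 2)*n(5) = (3 + 2 + √6/24)*5 = (5 + √6/24)*5 = 25 + 5*√6/24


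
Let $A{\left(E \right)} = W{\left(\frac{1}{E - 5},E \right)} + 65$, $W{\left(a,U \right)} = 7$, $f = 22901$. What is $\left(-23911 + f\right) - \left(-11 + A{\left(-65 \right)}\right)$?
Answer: $-1071$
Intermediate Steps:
$A{\left(E \right)} = 72$ ($A{\left(E \right)} = 7 + 65 = 72$)
$\left(-23911 + f\right) - \left(-11 + A{\left(-65 \right)}\right) = \left(-23911 + 22901\right) + \left(11 - 72\right) = -1010 + \left(11 - 72\right) = -1010 - 61 = -1071$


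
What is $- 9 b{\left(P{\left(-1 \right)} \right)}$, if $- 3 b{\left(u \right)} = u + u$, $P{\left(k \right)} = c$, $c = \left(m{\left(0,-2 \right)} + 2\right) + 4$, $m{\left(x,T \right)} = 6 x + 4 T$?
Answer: $-12$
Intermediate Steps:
$m{\left(x,T \right)} = 4 T + 6 x$
$c = -2$ ($c = \left(\left(4 \left(-2\right) + 6 \cdot 0\right) + 2\right) + 4 = \left(\left(-8 + 0\right) + 2\right) + 4 = \left(-8 + 2\right) + 4 = -6 + 4 = -2$)
$P{\left(k \right)} = -2$
$b{\left(u \right)} = - \frac{2 u}{3}$ ($b{\left(u \right)} = - \frac{u + u}{3} = - \frac{2 u}{3}$)
$- 9 b{\left(P{\left(-1 \right)} \right)} = - 9 \left(\left(- \frac{2}{3}\right) \left(-2\right)\right) = \left(-9\right) \frac{4}{3} = -12$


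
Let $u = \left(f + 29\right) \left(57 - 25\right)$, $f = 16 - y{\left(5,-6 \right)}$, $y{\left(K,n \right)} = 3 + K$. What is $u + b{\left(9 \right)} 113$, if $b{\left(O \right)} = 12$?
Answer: $2540$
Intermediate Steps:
$f = 8$ ($f = 16 - \left(3 + 5\right) = 16 - 8 = 8$)
$u = 1184$ ($u = \left(8 + 29\right) \left(57 - 25\right) = 37 \cdot 32 = 1184$)
$u + b{\left(9 \right)} 113 = 1184 + 12 \cdot 113 = 1184 + 1356 = 2540$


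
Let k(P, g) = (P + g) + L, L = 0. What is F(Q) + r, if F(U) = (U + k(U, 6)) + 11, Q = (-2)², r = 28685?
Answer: 28710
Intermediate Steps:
k(P, g) = P + g (k(P, g) = (P + g) + 0 = P + g)
Q = 4
F(U) = 17 + 2*U (F(U) = (U + (U + 6)) + 11 = (U + (6 + U)) + 11 = (6 + 2*U) + 11 = 17 + 2*U)
F(Q) + r = (17 + 2*4) + 28685 = (17 + 8) + 28685 = 25 + 28685 = 28710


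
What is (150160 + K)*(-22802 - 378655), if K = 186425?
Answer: -135124404345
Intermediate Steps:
(150160 + K)*(-22802 - 378655) = (150160 + 186425)*(-22802 - 378655) = 336585*(-401457) = -135124404345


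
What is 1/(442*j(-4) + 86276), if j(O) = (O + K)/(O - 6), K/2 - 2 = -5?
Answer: 1/86718 ≈ 1.1532e-5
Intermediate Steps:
K = -6 (K = 4 + 2*(-5) = 4 - 10 = -6)
j(O) = 1 (j(O) = (O - 6)/(O - 6) = (-6 + O)/(-6 + O) = 1)
1/(442*j(-4) + 86276) = 1/(442*1 + 86276) = 1/(442 + 86276) = 1/86718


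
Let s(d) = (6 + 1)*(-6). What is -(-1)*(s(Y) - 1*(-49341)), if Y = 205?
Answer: 49299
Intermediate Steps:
s(d) = -42 (s(d) = 7*(-6) = -42)
-(-1)*(s(Y) - 1*(-49341)) = -(-1)*(-42 - 1*(-49341)) = -(-1)*(-42 + 49341) = -(-1)*49299 = -1*(-49299) = 49299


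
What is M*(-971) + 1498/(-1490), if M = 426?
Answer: -308167019/745 ≈ -4.1365e+5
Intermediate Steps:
M*(-971) + 1498/(-1490) = 426*(-971) + 1498/(-1490) = -413646 + 1498*(-1/1490) = -413646 - 749/745 = -308167019/745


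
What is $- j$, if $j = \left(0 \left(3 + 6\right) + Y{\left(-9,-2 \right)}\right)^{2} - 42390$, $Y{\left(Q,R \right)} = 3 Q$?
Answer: $41661$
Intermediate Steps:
$j = -41661$ ($j = \left(0 \left(3 + 6\right) + 3 \left(-9\right)\right)^{2} - 42390 = \left(0 \cdot 9 - 27\right)^{2} - 42390 = \left(0 - 27\right)^{2} - 42390 = \left(-27\right)^{2} - 42390 = 729 - 42390 = -41661$)
$- j = \left(-1\right) \left(-41661\right) = 41661$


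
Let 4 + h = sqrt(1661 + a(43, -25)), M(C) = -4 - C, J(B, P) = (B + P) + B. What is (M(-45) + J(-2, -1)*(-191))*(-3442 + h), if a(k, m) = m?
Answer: -3432216 + 1992*sqrt(409) ≈ -3.3919e+6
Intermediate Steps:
J(B, P) = P + 2*B
h = -4 + 2*sqrt(409) (h = -4 + sqrt(1661 - 25) = -4 + sqrt(1636) = -4 + 2*sqrt(409) ≈ 36.448)
(M(-45) + J(-2, -1)*(-191))*(-3442 + h) = ((-4 - 1*(-45)) + (-1 + 2*(-2))*(-191))*(-3442 + (-4 + 2*sqrt(409))) = ((-4 + 45) + (-1 - 4)*(-191))*(-3446 + 2*sqrt(409)) = (41 - 5*(-191))*(-3446 + 2*sqrt(409)) = (41 + 955)*(-3446 + 2*sqrt(409)) = 996*(-3446 + 2*sqrt(409)) = -3432216 + 1992*sqrt(409)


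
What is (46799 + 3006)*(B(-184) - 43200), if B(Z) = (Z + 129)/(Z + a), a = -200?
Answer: -826202444725/384 ≈ -2.1516e+9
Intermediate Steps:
B(Z) = (129 + Z)/(-200 + Z) (B(Z) = (Z + 129)/(Z - 200) = (129 + Z)/(-200 + Z))
(46799 + 3006)*(B(-184) - 43200) = (46799 + 3006)*((129 - 184)/(-200 - 184) - 43200) = 49805*(-55/(-384) - 43200) = 49805*(-1/384*(-55) - 43200) = 49805*(55/384 - 43200) = 49805*(-16588745/384) = -826202444725/384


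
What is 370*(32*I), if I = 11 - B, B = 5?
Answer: 71040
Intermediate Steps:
I = 6 (I = 11 - 1*5 = 11 - 5 = 6)
370*(32*I) = 370*(32*6) = 370*192 = 71040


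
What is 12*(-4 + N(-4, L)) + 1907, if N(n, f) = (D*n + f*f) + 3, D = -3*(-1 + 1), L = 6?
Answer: 2327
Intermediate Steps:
D = 0 (D = -3*0 = 0)
N(n, f) = 3 + f**2 (N(n, f) = (0*n + f*f) + 3 = (0 + f**2) + 3 = f**2 + 3 = 3 + f**2)
12*(-4 + N(-4, L)) + 1907 = 12*(-4 + (3 + 6**2)) + 1907 = 12*(-4 + (3 + 36)) + 1907 = 12*(-4 + 39) + 1907 = 12*35 + 1907 = 420 + 1907 = 2327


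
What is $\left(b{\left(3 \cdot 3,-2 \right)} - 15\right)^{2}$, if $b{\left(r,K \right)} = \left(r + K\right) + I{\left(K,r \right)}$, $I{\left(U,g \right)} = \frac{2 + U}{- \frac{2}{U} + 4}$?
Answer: $64$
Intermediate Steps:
$I{\left(U,g \right)} = \frac{2 + U}{4 - \frac{2}{U}}$
$b{\left(r,K \right)} = K + r + \frac{K \left(2 + K\right)}{2 \left(-1 + 2 K\right)}$ ($b{\left(r,K \right)} = \left(r + K\right) + \frac{K \left(2 + K\right)}{2 \left(-1 + 2 K\right)} = \left(K + r\right) + \frac{K \left(2 + K\right)}{2 \left(-1 + 2 K\right)} = K + r + \frac{K \left(2 + K\right)}{2 \left(-1 + 2 K\right)}$)
$\left(b{\left(3 \cdot 3,-2 \right)} - 15\right)^{2} = \left(\frac{- 2 \cdot 3 \cdot 3 + 5 \left(-2\right)^{2} + 4 \left(-2\right) 3 \cdot 3}{2 \left(-1 + 2 \left(-2\right)\right)} - 15\right)^{2} = \left(\frac{\left(-2\right) 9 + 5 \cdot 4 + 4 \left(-2\right) 9}{2 \left(-1 - 4\right)} - 15\right)^{2} = \left(\frac{-18 + 20 - 72}{2 \left(-5\right)} - 15\right)^{2} = \left(\frac{1}{2} \left(- \frac{1}{5}\right) \left(-70\right) - 15\right)^{2} = \left(7 - 15\right)^{2} = \left(-8\right)^{2} = 64$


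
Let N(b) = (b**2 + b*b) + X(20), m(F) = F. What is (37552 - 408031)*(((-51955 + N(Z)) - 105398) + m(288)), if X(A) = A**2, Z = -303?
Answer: -9985520487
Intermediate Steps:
N(b) = 400 + 2*b**2 (N(b) = (b**2 + b*b) + 20**2 = (b**2 + b**2) + 400 = 2*b**2 + 400 = 400 + 2*b**2)
(37552 - 408031)*(((-51955 + N(Z)) - 105398) + m(288)) = (37552 - 408031)*(((-51955 + (400 + 2*(-303)**2)) - 105398) + 288) = -370479*(((-51955 + (400 + 2*91809)) - 105398) + 288) = -370479*(((-51955 + (400 + 183618)) - 105398) + 288) = -370479*(((-51955 + 184018) - 105398) + 288) = -370479*((132063 - 105398) + 288) = -370479*(26665 + 288) = -370479*26953 = -9985520487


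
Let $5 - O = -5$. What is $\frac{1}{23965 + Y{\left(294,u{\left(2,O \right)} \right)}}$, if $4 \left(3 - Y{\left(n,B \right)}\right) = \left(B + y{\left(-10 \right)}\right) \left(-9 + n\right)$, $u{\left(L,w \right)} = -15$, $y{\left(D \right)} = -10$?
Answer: $\frac{4}{102997} \approx 3.8836 \cdot 10^{-5}$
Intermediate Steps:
$O = 10$ ($O = 5 - -5 = 5 + 5 = 10$)
$Y{\left(n,B \right)} = 3 - \frac{\left(-10 + B\right) \left(-9 + n\right)}{4}$ ($Y{\left(n,B \right)} = 3 - \frac{\left(B - 10\right) \left(-9 + n\right)}{4} = 3 - \frac{\left(-10 + B\right) \left(-9 + n\right)}{4}$)
$\frac{1}{23965 + Y{\left(294,u{\left(2,O \right)} \right)}} = \frac{1}{23965 + \left(- \frac{39}{2} + \frac{5}{2} \cdot 294 + \frac{9}{4} \left(-15\right) - \left(- \frac{15}{4}\right) 294\right)} = \frac{1}{23965 + \left(- \frac{39}{2} + 735 - \frac{135}{4} + \frac{2205}{2}\right)} = \frac{1}{23965 + \frac{7137}{4}} = \frac{1}{\frac{102997}{4}} = \frac{4}{102997}$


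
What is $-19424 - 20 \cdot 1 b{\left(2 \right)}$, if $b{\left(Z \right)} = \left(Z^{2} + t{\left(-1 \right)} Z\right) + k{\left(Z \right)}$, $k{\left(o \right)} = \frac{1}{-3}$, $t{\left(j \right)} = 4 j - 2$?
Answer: $- \frac{57772}{3} \approx -19257.0$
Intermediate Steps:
$t{\left(j \right)} = -2 + 4 j$
$k{\left(o \right)} = - \frac{1}{3}$
$b{\left(Z \right)} = - \frac{1}{3} + Z^{2} - 6 Z$ ($b{\left(Z \right)} = \left(Z^{2} + \left(-2 + 4 \left(-1\right)\right) Z\right) - \frac{1}{3} = \left(Z^{2} + \left(-2 - 4\right) Z\right) - \frac{1}{3} = \left(Z^{2} - 6 Z\right) - \frac{1}{3} = - \frac{1}{3} + Z^{2} - 6 Z$)
$-19424 - 20 \cdot 1 b{\left(2 \right)} = -19424 - 20 \cdot 1 \left(- \frac{1}{3} + 2^{2} - 12\right) = -19424 - 20 \left(- \frac{1}{3} + 4 - 12\right) = -19424 - 20 \left(- \frac{25}{3}\right) = -19424 - - \frac{500}{3} = -19424 + \frac{500}{3} = - \frac{57772}{3}$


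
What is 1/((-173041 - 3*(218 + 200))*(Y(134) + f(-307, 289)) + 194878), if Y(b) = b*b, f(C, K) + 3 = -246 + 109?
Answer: -1/3105044842 ≈ -3.2206e-10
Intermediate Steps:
f(C, K) = -140 (f(C, K) = -3 + (-246 + 109) = -3 - 137 = -140)
Y(b) = b²
1/((-173041 - 3*(218 + 200))*(Y(134) + f(-307, 289)) + 194878) = 1/((-173041 - 3*(218 + 200))*(134² - 140) + 194878) = 1/((-173041 - 3*418)*(17956 - 140) + 194878) = 1/((-173041 - 1254)*17816 + 194878) = 1/(-174295*17816 + 194878) = 1/(-3105239720 + 194878) = 1/(-3105044842) = -1/3105044842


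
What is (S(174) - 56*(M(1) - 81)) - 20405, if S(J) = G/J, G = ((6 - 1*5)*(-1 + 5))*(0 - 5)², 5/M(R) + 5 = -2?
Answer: -1377073/87 ≈ -15828.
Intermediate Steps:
M(R) = -5/7 (M(R) = 5/(-5 - 2) = 5/(-7) = 5*(-⅐) = -5/7)
G = 100 (G = ((6 - 5)*4)*(-5)² = (1*4)*25 = 4*25 = 100)
S(J) = 100/J
(S(174) - 56*(M(1) - 81)) - 20405 = (100/174 - 56*(-5/7 - 81)) - 20405 = (100*(1/174) - 56*(-572/7)) - 20405 = (50/87 + 4576) - 20405 = 398162/87 - 20405 = -1377073/87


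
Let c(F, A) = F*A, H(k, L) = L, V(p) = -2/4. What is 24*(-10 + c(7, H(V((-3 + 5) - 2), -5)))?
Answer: -1080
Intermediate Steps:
V(p) = -1/2 (V(p) = -2*1/4 = -1/2)
c(F, A) = A*F
24*(-10 + c(7, H(V((-3 + 5) - 2), -5))) = 24*(-10 - 5*7) = 24*(-10 - 35) = 24*(-45) = -1080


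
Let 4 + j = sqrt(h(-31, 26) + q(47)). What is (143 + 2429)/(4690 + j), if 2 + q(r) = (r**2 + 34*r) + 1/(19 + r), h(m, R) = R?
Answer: 795457872/1449014489 - 2572*sqrt(16687902)/1449014489 ≈ 0.54171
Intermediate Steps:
q(r) = -2 + r**2 + 1/(19 + r) + 34*r (q(r) = -2 + ((r**2 + 34*r) + 1/(19 + r)) = -2 + (r**2 + 1/(19 + r) + 34*r) = -2 + r**2 + 1/(19 + r) + 34*r)
j = -4 + sqrt(16687902)/66 (j = -4 + sqrt(26 + (-37 + 47**3 + 53*47**2 + 644*47)/(19 + 47)) = -4 + sqrt(26 + (-37 + 103823 + 53*2209 + 30268)/66) = -4 + sqrt(26 + (-37 + 103823 + 117077 + 30268)/66) = -4 + sqrt(26 + (1/66)*251131) = -4 + sqrt(26 + 251131/66) = -4 + sqrt(252847/66) = -4 + sqrt(16687902)/66 ≈ 57.895)
(143 + 2429)/(4690 + j) = (143 + 2429)/(4690 + (-4 + sqrt(16687902)/66)) = 2572/(4686 + sqrt(16687902)/66)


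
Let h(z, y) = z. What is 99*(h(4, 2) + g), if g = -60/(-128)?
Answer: 14157/32 ≈ 442.41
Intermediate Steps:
g = 15/32 (g = -60*(-1/128) = 15/32 ≈ 0.46875)
99*(h(4, 2) + g) = 99*(4 + 15/32) = 99*(143/32) = 14157/32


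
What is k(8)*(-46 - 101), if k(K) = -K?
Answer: 1176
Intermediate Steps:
k(8)*(-46 - 101) = (-1*8)*(-46 - 101) = -8*(-147) = 1176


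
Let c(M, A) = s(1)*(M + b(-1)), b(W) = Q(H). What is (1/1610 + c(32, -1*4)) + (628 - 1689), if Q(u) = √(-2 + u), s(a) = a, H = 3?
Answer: -1655079/1610 ≈ -1028.0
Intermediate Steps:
b(W) = 1 (b(W) = √(-2 + 3) = √1 = 1)
c(M, A) = 1 + M (c(M, A) = 1*(M + 1) = 1*(1 + M) = 1 + M)
(1/1610 + c(32, -1*4)) + (628 - 1689) = (1/1610 + (1 + 32)) + (628 - 1689) = (1/1610 + 33) - 1061 = 53131/1610 - 1061 = -1655079/1610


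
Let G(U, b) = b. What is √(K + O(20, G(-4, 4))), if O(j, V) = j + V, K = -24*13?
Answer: 12*I*√2 ≈ 16.971*I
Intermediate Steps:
K = -312
O(j, V) = V + j
√(K + O(20, G(-4, 4))) = √(-312 + (4 + 20)) = √(-312 + 24) = √(-288) = 12*I*√2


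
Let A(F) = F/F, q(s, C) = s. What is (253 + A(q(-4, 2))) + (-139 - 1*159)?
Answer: -44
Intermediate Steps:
A(F) = 1
(253 + A(q(-4, 2))) + (-139 - 1*159) = (253 + 1) + (-139 - 1*159) = 254 + (-139 - 159) = 254 - 298 = -44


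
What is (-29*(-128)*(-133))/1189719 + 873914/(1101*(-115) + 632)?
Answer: -1101909393334/149884368777 ≈ -7.3517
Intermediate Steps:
(-29*(-128)*(-133))/1189719 + 873914/(1101*(-115) + 632) = (3712*(-133))*(1/1189719) + 873914/(-126615 + 632) = -493696*1/1189719 + 873914/(-125983) = -493696/1189719 + 873914*(-1/125983) = -493696/1189719 - 873914/125983 = -1101909393334/149884368777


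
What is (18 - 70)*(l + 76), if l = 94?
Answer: -8840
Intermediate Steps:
(18 - 70)*(l + 76) = (18 - 70)*(94 + 76) = -52*170 = -8840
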